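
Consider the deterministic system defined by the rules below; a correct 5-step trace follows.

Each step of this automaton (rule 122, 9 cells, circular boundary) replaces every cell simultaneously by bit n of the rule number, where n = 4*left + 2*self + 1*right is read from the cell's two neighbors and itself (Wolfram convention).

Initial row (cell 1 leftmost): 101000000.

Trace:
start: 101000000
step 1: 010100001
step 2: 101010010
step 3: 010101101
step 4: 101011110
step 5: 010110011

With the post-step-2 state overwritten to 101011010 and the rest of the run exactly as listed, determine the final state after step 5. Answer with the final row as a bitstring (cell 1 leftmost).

state after step 2 := 101011010
step 3: 010111101
step 4: 101100110
step 5: 011111111

011111111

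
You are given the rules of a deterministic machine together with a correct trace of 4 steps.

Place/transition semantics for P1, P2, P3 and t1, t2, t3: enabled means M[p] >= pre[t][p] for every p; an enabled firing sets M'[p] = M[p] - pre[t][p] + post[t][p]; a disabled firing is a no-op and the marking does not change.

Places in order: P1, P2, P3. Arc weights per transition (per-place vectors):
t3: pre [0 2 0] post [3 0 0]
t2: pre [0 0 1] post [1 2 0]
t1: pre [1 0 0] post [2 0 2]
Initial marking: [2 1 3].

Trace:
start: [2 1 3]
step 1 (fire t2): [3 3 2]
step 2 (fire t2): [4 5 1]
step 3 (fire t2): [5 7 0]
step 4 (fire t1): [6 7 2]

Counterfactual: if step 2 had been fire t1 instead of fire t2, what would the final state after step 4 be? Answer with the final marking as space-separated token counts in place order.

(re-executing from step 2 with the substitution; state before step 2: [3 3 2])
step 2 (fire t1): [4 3 4]
step 3 (fire t2): [5 5 3]
step 4 (fire t1): [6 5 5]

6 5 5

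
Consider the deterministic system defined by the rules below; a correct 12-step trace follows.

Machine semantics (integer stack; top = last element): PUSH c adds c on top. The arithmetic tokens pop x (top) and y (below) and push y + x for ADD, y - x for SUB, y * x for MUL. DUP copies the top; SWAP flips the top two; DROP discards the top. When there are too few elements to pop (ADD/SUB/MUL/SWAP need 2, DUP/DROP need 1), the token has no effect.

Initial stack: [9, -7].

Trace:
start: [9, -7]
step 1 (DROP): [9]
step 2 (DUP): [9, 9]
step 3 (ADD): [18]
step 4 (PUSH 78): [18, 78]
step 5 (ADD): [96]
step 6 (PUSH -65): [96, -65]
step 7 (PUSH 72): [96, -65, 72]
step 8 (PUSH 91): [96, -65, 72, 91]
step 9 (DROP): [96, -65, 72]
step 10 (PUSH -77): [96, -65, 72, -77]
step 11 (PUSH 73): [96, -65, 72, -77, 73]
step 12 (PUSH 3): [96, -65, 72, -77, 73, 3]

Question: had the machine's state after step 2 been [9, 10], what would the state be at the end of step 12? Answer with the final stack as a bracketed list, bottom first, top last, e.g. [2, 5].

[97, -65, 72, -77, 73, 3]

state after step 2 := [9, 10]
step 3 (ADD): [19]
step 4 (PUSH 78): [19, 78]
step 5 (ADD): [97]
step 6 (PUSH -65): [97, -65]
step 7 (PUSH 72): [97, -65, 72]
step 8 (PUSH 91): [97, -65, 72, 91]
step 9 (DROP): [97, -65, 72]
step 10 (PUSH -77): [97, -65, 72, -77]
step 11 (PUSH 73): [97, -65, 72, -77, 73]
step 12 (PUSH 3): [97, -65, 72, -77, 73, 3]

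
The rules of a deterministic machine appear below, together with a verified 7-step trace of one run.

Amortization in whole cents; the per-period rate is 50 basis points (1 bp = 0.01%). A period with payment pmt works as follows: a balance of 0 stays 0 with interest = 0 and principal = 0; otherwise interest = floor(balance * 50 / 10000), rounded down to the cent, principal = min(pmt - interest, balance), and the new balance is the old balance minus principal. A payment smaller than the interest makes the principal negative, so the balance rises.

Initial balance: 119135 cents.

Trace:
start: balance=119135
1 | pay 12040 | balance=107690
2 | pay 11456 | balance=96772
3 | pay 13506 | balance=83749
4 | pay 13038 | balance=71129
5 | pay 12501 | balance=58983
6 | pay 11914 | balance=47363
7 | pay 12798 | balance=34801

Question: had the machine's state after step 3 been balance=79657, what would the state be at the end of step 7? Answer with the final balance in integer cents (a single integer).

30629

state after step 3 := balance=79657
4 | pay 13038 | balance=67017
5 | pay 12501 | balance=54851
6 | pay 11914 | balance=43211
7 | pay 12798 | balance=30629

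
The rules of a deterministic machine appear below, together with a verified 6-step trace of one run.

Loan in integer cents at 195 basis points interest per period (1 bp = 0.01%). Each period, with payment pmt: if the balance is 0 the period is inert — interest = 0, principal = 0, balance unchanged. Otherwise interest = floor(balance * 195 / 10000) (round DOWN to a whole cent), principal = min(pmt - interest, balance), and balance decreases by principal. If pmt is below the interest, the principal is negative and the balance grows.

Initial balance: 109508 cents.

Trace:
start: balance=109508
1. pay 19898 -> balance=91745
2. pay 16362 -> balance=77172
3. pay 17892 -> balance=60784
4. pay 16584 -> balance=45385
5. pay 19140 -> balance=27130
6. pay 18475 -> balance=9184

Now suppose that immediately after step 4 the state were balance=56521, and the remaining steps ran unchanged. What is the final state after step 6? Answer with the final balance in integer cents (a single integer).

20758

state after step 4 := balance=56521
5. pay 19140 -> balance=38483
6. pay 18475 -> balance=20758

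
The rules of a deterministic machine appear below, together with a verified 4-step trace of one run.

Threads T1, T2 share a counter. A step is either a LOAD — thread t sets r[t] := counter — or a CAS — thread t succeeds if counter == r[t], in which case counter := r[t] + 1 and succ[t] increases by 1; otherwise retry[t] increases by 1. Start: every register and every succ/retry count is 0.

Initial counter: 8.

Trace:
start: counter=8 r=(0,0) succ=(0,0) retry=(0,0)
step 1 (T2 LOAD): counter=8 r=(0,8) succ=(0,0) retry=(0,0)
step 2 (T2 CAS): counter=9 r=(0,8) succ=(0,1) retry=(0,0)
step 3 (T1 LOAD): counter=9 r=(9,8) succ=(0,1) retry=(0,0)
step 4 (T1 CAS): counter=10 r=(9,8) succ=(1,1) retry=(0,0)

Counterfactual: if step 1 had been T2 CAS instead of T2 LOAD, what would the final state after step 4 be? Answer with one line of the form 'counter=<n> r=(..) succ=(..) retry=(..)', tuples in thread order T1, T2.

(re-executing from step 1 with the substitution; state before step 1: counter=8 r=(0,0) succ=(0,0) retry=(0,0))
step 1 (T2 CAS): counter=8 r=(0,0) succ=(0,0) retry=(0,1)
step 2 (T2 CAS): counter=8 r=(0,0) succ=(0,0) retry=(0,2)
step 3 (T1 LOAD): counter=8 r=(8,0) succ=(0,0) retry=(0,2)
step 4 (T1 CAS): counter=9 r=(8,0) succ=(1,0) retry=(0,2)

counter=9 r=(8,0) succ=(1,0) retry=(0,2)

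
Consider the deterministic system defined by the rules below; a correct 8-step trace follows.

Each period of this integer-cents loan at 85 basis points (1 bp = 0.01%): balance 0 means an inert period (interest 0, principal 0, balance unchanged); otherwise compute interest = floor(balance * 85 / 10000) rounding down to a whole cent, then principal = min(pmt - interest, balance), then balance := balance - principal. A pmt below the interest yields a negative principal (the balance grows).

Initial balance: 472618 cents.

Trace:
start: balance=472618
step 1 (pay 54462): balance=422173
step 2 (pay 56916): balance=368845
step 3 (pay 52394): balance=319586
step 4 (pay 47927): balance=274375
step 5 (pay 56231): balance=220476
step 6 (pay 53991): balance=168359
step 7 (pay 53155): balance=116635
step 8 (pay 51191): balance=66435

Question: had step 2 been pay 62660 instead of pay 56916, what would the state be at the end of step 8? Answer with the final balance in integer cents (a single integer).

60390

(re-executing from step 2 with the substitution; state before step 2: balance=422173)
step 2 (pay 62660): balance=363101
step 3 (pay 52394): balance=313793
step 4 (pay 47927): balance=268533
step 5 (pay 56231): balance=214584
step 6 (pay 53991): balance=162416
step 7 (pay 53155): balance=110641
step 8 (pay 51191): balance=60390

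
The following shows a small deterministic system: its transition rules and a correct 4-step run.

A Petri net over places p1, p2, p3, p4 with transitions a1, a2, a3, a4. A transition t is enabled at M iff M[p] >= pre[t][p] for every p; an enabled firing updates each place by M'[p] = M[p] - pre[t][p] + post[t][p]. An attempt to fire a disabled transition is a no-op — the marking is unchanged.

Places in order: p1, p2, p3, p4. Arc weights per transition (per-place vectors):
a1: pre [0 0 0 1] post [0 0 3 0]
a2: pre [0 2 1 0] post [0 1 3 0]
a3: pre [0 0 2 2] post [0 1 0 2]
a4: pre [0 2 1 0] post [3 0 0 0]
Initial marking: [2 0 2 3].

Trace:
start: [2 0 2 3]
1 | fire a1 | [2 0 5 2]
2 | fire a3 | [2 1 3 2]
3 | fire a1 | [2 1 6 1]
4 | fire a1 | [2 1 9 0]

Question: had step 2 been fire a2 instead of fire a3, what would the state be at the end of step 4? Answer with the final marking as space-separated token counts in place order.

2 0 11 0

(re-executing from step 2 with the substitution; state before step 2: [2 0 5 2])
2 | fire a2 | [2 0 5 2]
3 | fire a1 | [2 0 8 1]
4 | fire a1 | [2 0 11 0]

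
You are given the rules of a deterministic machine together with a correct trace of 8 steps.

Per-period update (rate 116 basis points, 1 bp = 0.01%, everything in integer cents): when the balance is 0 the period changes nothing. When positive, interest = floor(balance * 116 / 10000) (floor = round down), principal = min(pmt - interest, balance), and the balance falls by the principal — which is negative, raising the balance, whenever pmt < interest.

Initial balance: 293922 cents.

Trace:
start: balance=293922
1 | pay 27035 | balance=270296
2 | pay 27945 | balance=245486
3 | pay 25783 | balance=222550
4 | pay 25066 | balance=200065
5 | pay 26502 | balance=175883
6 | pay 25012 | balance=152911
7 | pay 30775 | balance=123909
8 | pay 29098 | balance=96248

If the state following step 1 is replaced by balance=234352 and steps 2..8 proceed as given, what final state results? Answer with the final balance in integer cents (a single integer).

57282

state after step 1 := balance=234352
2 | pay 27945 | balance=209125
3 | pay 25783 | balance=185767
4 | pay 25066 | balance=162855
5 | pay 26502 | balance=138242
6 | pay 25012 | balance=114833
7 | pay 30775 | balance=85390
8 | pay 29098 | balance=57282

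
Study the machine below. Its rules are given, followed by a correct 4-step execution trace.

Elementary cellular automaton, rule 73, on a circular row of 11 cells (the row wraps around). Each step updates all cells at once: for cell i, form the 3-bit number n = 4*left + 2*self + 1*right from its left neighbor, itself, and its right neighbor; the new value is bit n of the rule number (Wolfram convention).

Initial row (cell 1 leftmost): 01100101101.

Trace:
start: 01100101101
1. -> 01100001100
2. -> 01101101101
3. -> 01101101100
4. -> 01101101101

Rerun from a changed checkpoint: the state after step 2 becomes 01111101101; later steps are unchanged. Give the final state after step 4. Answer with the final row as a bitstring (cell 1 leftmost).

state after step 2 := 01111101101
3. -> 01000101100
4. -> 00010001101

00010001101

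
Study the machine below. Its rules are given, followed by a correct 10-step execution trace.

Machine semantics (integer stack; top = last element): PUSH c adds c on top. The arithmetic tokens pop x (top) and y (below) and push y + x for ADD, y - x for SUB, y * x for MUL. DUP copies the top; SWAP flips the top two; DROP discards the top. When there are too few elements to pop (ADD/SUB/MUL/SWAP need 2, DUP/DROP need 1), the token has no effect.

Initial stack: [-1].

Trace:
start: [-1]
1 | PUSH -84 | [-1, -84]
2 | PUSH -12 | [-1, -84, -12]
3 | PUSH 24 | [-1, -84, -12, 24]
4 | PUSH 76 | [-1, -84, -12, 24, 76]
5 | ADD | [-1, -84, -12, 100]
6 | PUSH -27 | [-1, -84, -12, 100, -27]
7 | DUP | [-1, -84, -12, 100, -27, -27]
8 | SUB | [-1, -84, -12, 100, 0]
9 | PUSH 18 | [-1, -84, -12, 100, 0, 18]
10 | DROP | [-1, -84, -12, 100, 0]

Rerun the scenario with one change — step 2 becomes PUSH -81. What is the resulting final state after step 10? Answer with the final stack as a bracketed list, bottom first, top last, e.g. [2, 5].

(re-executing from step 2 with the substitution; state before step 2: [-1, -84])
2 | PUSH -81 | [-1, -84, -81]
3 | PUSH 24 | [-1, -84, -81, 24]
4 | PUSH 76 | [-1, -84, -81, 24, 76]
5 | ADD | [-1, -84, -81, 100]
6 | PUSH -27 | [-1, -84, -81, 100, -27]
7 | DUP | [-1, -84, -81, 100, -27, -27]
8 | SUB | [-1, -84, -81, 100, 0]
9 | PUSH 18 | [-1, -84, -81, 100, 0, 18]
10 | DROP | [-1, -84, -81, 100, 0]

[-1, -84, -81, 100, 0]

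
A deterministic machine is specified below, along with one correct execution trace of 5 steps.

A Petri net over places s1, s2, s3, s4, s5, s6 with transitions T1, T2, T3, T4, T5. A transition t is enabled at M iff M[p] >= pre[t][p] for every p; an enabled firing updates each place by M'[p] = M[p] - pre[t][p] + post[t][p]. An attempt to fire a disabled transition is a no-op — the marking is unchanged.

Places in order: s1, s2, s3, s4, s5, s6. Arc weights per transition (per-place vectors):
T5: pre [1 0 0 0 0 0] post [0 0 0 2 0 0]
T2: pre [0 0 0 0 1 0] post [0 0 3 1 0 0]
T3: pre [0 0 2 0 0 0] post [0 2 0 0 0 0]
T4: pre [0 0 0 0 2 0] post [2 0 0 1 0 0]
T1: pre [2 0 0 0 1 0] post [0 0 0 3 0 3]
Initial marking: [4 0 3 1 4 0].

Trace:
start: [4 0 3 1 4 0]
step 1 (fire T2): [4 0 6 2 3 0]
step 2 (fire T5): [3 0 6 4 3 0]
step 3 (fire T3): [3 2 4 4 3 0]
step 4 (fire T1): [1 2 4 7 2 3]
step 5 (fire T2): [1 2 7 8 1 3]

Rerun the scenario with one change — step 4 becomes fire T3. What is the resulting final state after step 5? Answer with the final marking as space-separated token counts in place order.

(re-executing from step 4 with the substitution; state before step 4: [3 2 4 4 3 0])
step 4 (fire T3): [3 4 2 4 3 0]
step 5 (fire T2): [3 4 5 5 2 0]

3 4 5 5 2 0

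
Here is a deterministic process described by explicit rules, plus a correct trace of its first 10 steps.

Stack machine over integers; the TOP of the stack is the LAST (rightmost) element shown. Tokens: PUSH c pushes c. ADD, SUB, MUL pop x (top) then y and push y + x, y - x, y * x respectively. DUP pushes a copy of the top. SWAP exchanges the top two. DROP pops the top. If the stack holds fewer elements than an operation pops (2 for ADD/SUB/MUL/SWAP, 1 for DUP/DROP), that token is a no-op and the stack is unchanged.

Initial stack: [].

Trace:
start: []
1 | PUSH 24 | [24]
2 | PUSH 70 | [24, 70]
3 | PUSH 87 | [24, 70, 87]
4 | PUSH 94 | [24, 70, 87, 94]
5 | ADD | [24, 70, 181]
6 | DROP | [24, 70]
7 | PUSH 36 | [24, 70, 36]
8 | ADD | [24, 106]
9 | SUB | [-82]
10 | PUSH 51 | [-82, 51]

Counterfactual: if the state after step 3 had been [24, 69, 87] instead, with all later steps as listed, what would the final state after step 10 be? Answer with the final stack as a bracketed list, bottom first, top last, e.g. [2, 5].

[-81, 51]

state after step 3 := [24, 69, 87]
4 | PUSH 94 | [24, 69, 87, 94]
5 | ADD | [24, 69, 181]
6 | DROP | [24, 69]
7 | PUSH 36 | [24, 69, 36]
8 | ADD | [24, 105]
9 | SUB | [-81]
10 | PUSH 51 | [-81, 51]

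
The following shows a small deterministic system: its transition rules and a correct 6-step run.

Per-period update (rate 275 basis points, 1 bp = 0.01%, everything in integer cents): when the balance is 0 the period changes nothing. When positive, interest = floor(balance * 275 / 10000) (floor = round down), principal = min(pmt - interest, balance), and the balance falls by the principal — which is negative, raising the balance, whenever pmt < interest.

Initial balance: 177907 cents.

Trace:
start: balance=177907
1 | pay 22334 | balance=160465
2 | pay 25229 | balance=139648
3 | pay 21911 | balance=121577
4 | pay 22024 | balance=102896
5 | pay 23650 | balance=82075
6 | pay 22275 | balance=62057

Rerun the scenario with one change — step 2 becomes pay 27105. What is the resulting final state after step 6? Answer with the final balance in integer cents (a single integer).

59966

(re-executing from step 2 with the substitution; state before step 2: balance=160465)
2 | pay 27105 | balance=137772
3 | pay 21911 | balance=119649
4 | pay 22024 | balance=100915
5 | pay 23650 | balance=80040
6 | pay 22275 | balance=59966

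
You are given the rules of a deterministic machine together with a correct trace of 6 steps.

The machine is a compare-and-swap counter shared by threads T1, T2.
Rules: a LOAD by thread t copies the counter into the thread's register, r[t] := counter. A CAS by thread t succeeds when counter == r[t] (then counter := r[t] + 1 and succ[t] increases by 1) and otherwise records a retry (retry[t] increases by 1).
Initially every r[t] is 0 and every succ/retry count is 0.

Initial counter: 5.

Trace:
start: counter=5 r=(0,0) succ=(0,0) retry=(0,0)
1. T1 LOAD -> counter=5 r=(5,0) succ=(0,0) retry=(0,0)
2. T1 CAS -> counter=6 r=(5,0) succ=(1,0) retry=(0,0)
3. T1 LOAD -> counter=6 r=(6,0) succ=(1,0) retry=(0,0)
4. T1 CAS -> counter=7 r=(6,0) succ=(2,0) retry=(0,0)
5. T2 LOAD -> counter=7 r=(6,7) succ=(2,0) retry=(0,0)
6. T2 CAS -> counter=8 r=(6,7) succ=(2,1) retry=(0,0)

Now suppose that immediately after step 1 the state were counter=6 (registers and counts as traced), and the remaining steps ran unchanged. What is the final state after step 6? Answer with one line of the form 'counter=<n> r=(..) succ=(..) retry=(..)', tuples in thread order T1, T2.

counter=8 r=(6,7) succ=(1,1) retry=(1,0)

state after step 1 := counter=6 r=(5,0) succ=(0,0) retry=(0,0)
2. T1 CAS -> counter=6 r=(5,0) succ=(0,0) retry=(1,0)
3. T1 LOAD -> counter=6 r=(6,0) succ=(0,0) retry=(1,0)
4. T1 CAS -> counter=7 r=(6,0) succ=(1,0) retry=(1,0)
5. T2 LOAD -> counter=7 r=(6,7) succ=(1,0) retry=(1,0)
6. T2 CAS -> counter=8 r=(6,7) succ=(1,1) retry=(1,0)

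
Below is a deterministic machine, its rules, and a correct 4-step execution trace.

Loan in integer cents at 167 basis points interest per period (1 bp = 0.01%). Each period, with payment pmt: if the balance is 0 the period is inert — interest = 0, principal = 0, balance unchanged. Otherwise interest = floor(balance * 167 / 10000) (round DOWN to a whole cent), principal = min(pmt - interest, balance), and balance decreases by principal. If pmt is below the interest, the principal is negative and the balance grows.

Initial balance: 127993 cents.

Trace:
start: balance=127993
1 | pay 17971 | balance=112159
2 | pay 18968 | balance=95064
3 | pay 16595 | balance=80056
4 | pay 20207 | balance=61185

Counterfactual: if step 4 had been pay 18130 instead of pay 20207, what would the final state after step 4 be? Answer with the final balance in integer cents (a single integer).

63262

(re-executing from step 4 with the substitution; state before step 4: balance=80056)
4 | pay 18130 | balance=63262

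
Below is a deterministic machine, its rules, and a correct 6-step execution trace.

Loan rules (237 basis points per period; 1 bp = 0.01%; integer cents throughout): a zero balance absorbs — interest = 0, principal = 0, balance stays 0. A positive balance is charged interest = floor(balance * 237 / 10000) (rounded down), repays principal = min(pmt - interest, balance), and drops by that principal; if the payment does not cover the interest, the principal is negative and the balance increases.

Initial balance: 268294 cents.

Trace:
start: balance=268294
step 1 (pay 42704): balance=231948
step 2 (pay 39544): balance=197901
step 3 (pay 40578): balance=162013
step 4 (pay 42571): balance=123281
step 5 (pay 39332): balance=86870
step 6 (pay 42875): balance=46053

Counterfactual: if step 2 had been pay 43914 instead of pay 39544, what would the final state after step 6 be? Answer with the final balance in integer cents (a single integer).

(re-executing from step 2 with the substitution; state before step 2: balance=231948)
step 2 (pay 43914): balance=193531
step 3 (pay 40578): balance=157539
step 4 (pay 42571): balance=118701
step 5 (pay 39332): balance=82182
step 6 (pay 42875): balance=41254

41254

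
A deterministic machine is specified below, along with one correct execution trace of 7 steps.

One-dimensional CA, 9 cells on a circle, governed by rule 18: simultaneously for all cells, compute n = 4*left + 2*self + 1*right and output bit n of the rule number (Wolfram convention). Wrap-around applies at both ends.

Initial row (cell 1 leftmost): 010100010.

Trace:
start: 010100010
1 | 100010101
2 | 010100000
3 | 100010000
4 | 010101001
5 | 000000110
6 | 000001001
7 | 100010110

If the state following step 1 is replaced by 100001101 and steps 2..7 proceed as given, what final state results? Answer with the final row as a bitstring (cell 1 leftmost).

state after step 1 := 100001101
2 | 010010000
3 | 101101000
4 | 000000101
5 | 100001000
6 | 010010101
7 | 001100000

001100000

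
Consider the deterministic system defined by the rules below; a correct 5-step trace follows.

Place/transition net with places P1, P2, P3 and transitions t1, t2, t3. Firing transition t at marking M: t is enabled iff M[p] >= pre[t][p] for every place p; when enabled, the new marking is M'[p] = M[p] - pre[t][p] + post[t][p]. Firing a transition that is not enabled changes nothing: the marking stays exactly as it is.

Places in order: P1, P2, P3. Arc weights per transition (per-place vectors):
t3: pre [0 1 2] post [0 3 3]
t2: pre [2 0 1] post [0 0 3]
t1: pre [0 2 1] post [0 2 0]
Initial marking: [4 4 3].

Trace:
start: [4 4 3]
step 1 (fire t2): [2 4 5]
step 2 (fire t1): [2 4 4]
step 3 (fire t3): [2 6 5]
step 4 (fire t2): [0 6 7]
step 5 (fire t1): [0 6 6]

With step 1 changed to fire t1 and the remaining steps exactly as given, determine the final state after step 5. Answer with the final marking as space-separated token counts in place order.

(re-executing from step 1 with the substitution; state before step 1: [4 4 3])
step 1 (fire t1): [4 4 2]
step 2 (fire t1): [4 4 1]
step 3 (fire t3): [4 4 1]
step 4 (fire t2): [2 4 3]
step 5 (fire t1): [2 4 2]

2 4 2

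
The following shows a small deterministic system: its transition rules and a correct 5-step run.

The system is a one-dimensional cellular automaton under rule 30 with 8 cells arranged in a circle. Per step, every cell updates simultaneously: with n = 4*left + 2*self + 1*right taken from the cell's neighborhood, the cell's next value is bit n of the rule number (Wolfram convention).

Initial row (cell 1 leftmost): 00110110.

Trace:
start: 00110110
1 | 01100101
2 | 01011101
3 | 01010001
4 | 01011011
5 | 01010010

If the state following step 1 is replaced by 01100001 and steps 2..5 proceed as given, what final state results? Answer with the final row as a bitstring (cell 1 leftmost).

state after step 1 := 01100001
2 | 01010011
3 | 01011110
4 | 11010001
5 | 00011011

00011011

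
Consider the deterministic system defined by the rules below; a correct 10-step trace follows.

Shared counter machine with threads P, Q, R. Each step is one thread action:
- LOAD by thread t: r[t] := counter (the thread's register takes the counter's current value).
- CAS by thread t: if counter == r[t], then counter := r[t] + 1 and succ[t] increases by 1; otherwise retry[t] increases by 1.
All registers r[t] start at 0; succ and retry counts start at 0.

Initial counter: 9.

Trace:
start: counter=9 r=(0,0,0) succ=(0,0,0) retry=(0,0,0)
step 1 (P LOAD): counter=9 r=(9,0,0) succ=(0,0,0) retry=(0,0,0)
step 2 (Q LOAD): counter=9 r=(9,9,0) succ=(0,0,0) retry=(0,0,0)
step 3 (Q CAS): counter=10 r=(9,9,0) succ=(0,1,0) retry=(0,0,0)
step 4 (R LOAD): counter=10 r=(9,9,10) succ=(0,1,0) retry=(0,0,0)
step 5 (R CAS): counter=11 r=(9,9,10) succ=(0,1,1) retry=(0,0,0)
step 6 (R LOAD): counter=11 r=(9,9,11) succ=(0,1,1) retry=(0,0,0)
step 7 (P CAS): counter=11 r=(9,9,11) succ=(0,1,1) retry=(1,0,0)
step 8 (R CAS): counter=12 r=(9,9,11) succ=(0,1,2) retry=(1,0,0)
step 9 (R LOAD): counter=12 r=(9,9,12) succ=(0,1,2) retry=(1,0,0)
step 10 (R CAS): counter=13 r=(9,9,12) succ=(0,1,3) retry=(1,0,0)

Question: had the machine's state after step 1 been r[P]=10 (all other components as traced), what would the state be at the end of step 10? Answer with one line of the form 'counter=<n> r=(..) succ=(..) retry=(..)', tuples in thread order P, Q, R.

counter=13 r=(10,9,12) succ=(0,1,3) retry=(1,0,0)

state after step 1 := counter=9 r=(10,0,0) succ=(0,0,0) retry=(0,0,0)
step 2 (Q LOAD): counter=9 r=(10,9,0) succ=(0,0,0) retry=(0,0,0)
step 3 (Q CAS): counter=10 r=(10,9,0) succ=(0,1,0) retry=(0,0,0)
step 4 (R LOAD): counter=10 r=(10,9,10) succ=(0,1,0) retry=(0,0,0)
step 5 (R CAS): counter=11 r=(10,9,10) succ=(0,1,1) retry=(0,0,0)
step 6 (R LOAD): counter=11 r=(10,9,11) succ=(0,1,1) retry=(0,0,0)
step 7 (P CAS): counter=11 r=(10,9,11) succ=(0,1,1) retry=(1,0,0)
step 8 (R CAS): counter=12 r=(10,9,11) succ=(0,1,2) retry=(1,0,0)
step 9 (R LOAD): counter=12 r=(10,9,12) succ=(0,1,2) retry=(1,0,0)
step 10 (R CAS): counter=13 r=(10,9,12) succ=(0,1,3) retry=(1,0,0)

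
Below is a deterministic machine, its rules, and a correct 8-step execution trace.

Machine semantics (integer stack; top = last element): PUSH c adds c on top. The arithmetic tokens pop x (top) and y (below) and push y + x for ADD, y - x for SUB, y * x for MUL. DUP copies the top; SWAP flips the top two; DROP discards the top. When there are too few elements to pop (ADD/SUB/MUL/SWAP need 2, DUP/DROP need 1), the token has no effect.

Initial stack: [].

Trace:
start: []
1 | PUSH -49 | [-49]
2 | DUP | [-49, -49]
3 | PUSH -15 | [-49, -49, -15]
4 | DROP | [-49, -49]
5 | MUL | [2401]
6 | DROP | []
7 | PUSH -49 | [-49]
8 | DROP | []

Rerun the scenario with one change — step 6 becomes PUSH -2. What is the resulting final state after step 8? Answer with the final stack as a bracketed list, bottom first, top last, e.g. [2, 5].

[2401, -2]

(re-executing from step 6 with the substitution; state before step 6: [2401])
6 | PUSH -2 | [2401, -2]
7 | PUSH -49 | [2401, -2, -49]
8 | DROP | [2401, -2]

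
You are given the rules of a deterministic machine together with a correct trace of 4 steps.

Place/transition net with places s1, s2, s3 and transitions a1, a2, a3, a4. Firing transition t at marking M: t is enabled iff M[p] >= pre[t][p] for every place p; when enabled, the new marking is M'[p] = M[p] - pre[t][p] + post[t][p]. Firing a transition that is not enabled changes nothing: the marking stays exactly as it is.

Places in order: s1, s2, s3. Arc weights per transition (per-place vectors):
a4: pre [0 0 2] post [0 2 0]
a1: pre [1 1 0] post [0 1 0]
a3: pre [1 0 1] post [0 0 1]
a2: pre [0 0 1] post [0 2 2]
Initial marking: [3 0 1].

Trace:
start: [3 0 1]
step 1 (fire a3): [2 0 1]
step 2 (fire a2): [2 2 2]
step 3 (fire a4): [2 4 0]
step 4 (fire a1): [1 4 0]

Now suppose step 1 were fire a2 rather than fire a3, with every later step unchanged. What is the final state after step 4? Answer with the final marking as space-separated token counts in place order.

2 6 1

(re-executing from step 1 with the substitution; state before step 1: [3 0 1])
step 1 (fire a2): [3 2 2]
step 2 (fire a2): [3 4 3]
step 3 (fire a4): [3 6 1]
step 4 (fire a1): [2 6 1]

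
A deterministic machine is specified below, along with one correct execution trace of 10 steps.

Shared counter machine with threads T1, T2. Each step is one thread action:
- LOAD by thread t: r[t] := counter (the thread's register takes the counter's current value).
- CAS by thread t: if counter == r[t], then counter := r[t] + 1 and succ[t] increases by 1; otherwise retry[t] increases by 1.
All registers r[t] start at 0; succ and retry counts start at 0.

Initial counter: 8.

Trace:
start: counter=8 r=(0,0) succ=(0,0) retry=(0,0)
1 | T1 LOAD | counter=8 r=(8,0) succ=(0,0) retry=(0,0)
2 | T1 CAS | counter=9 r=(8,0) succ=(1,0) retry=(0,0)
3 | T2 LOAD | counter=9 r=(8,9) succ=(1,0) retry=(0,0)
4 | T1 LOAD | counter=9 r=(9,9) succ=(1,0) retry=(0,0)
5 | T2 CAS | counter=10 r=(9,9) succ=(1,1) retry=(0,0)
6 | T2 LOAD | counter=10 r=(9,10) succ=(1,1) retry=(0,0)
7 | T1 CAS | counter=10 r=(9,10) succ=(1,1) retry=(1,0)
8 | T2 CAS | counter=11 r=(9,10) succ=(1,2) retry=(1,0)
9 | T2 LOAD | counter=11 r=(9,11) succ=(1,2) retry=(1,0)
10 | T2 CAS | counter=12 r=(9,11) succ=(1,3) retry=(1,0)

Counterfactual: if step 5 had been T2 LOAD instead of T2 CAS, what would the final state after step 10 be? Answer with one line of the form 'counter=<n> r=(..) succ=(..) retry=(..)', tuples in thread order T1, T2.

(re-executing from step 5 with the substitution; state before step 5: counter=9 r=(9,9) succ=(1,0) retry=(0,0))
5 | T2 LOAD | counter=9 r=(9,9) succ=(1,0) retry=(0,0)
6 | T2 LOAD | counter=9 r=(9,9) succ=(1,0) retry=(0,0)
7 | T1 CAS | counter=10 r=(9,9) succ=(2,0) retry=(0,0)
8 | T2 CAS | counter=10 r=(9,9) succ=(2,0) retry=(0,1)
9 | T2 LOAD | counter=10 r=(9,10) succ=(2,0) retry=(0,1)
10 | T2 CAS | counter=11 r=(9,10) succ=(2,1) retry=(0,1)

counter=11 r=(9,10) succ=(2,1) retry=(0,1)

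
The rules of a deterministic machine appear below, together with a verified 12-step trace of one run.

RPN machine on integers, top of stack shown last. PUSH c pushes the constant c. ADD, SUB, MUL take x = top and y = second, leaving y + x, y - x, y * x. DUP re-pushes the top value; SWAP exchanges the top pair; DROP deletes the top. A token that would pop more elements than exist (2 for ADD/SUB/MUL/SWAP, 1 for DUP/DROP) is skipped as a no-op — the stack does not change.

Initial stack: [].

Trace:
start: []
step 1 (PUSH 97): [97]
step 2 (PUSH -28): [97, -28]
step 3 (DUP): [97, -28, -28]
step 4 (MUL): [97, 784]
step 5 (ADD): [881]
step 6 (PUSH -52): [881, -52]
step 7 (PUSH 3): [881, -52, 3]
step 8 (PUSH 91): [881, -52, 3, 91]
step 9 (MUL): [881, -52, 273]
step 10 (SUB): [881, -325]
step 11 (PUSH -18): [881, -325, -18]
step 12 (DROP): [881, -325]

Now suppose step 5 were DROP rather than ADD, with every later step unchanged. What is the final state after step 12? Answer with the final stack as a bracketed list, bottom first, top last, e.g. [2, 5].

[97, -325]

(re-executing from step 5 with the substitution; state before step 5: [97, 784])
step 5 (DROP): [97]
step 6 (PUSH -52): [97, -52]
step 7 (PUSH 3): [97, -52, 3]
step 8 (PUSH 91): [97, -52, 3, 91]
step 9 (MUL): [97, -52, 273]
step 10 (SUB): [97, -325]
step 11 (PUSH -18): [97, -325, -18]
step 12 (DROP): [97, -325]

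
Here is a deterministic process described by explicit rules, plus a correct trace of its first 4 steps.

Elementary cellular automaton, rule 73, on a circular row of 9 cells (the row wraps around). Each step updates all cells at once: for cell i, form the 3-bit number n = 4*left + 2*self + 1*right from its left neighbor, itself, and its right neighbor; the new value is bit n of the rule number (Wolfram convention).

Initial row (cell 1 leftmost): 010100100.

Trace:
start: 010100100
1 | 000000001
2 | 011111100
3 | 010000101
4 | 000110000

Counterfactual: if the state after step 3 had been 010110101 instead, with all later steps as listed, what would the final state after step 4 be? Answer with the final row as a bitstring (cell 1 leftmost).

000110000

state after step 3 := 010110101
4 | 000110000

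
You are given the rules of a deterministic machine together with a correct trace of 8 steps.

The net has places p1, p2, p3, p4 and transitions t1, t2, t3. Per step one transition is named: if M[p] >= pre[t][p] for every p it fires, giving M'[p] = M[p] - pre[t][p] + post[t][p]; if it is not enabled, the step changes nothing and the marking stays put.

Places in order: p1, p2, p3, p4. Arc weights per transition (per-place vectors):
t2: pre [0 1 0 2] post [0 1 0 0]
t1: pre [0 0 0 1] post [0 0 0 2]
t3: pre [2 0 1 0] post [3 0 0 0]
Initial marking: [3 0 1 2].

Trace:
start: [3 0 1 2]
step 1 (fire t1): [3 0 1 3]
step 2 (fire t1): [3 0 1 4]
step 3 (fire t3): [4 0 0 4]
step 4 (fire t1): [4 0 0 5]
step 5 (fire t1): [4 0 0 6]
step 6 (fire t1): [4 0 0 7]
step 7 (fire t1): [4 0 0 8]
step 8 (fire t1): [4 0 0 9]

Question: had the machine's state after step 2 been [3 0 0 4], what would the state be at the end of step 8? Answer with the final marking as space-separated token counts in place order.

3 0 0 9

state after step 2 := [3 0 0 4]
step 3 (fire t3): [3 0 0 4]
step 4 (fire t1): [3 0 0 5]
step 5 (fire t1): [3 0 0 6]
step 6 (fire t1): [3 0 0 7]
step 7 (fire t1): [3 0 0 8]
step 8 (fire t1): [3 0 0 9]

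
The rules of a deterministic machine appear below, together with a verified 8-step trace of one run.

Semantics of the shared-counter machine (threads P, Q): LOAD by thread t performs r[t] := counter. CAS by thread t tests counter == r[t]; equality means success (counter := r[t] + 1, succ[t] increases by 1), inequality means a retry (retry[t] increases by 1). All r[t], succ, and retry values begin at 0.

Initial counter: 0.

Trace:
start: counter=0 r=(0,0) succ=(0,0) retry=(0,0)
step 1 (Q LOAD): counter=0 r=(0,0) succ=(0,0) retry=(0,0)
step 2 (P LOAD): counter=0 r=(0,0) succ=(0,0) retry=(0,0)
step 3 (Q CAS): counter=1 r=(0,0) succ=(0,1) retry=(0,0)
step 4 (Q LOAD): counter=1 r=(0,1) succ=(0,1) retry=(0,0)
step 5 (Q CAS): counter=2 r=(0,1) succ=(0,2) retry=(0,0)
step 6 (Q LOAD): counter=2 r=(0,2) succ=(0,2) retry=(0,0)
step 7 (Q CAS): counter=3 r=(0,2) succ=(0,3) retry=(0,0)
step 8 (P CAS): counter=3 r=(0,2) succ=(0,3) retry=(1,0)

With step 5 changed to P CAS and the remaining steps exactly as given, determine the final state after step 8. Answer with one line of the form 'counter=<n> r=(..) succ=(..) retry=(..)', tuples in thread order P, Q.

(re-executing from step 5 with the substitution; state before step 5: counter=1 r=(0,1) succ=(0,1) retry=(0,0))
step 5 (P CAS): counter=1 r=(0,1) succ=(0,1) retry=(1,0)
step 6 (Q LOAD): counter=1 r=(0,1) succ=(0,1) retry=(1,0)
step 7 (Q CAS): counter=2 r=(0,1) succ=(0,2) retry=(1,0)
step 8 (P CAS): counter=2 r=(0,1) succ=(0,2) retry=(2,0)

counter=2 r=(0,1) succ=(0,2) retry=(2,0)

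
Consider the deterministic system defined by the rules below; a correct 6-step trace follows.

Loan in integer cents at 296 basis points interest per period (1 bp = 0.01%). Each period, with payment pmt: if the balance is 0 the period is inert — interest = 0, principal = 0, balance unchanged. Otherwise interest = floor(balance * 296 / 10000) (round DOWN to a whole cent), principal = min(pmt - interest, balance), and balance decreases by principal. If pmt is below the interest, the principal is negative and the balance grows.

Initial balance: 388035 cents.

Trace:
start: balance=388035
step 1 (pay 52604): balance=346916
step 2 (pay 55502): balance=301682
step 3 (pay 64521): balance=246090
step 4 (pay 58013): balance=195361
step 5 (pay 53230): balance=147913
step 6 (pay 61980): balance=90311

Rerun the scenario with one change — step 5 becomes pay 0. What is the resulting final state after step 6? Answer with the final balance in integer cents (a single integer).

(re-executing from step 5 with the substitution; state before step 5: balance=195361)
step 5 (pay 0): balance=201143
step 6 (pay 61980): balance=145116

145116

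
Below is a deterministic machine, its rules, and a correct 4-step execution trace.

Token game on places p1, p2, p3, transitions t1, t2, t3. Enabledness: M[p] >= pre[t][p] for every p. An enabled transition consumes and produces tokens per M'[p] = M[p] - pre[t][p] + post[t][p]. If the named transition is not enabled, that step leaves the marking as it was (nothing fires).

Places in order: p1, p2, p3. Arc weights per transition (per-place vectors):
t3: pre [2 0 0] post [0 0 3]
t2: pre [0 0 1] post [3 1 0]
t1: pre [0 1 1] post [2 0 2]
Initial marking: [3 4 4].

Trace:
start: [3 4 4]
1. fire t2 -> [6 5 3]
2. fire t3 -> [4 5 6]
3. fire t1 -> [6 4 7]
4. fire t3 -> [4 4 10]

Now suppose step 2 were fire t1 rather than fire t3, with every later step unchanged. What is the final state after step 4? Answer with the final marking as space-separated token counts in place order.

(re-executing from step 2 with the substitution; state before step 2: [6 5 3])
2. fire t1 -> [8 4 4]
3. fire t1 -> [10 3 5]
4. fire t3 -> [8 3 8]

8 3 8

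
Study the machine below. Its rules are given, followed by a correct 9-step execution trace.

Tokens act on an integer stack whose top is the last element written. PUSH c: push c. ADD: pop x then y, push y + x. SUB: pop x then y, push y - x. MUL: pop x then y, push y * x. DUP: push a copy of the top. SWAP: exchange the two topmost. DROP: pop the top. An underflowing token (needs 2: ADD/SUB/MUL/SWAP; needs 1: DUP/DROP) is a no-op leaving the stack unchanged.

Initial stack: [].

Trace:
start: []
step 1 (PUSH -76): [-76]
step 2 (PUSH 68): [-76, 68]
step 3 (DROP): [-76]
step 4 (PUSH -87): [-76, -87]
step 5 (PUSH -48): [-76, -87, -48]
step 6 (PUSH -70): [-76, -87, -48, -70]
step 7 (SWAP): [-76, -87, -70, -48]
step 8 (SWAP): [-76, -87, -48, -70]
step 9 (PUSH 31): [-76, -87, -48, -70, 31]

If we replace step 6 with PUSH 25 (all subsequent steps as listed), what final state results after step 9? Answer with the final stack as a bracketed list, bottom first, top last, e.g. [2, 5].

(re-executing from step 6 with the substitution; state before step 6: [-76, -87, -48])
step 6 (PUSH 25): [-76, -87, -48, 25]
step 7 (SWAP): [-76, -87, 25, -48]
step 8 (SWAP): [-76, -87, -48, 25]
step 9 (PUSH 31): [-76, -87, -48, 25, 31]

[-76, -87, -48, 25, 31]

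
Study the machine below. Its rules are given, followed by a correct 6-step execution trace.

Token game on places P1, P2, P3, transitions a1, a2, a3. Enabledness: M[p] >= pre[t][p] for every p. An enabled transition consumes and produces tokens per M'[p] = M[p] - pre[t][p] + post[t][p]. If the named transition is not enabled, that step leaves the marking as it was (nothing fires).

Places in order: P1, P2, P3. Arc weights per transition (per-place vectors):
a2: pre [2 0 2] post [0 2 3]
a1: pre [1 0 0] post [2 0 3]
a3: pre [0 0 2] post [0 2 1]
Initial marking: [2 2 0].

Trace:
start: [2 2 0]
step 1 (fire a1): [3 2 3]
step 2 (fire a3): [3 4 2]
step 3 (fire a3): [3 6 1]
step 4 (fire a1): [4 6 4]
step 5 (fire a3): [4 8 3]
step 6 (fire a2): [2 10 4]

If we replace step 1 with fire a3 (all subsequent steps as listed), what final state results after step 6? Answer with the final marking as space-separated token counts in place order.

(re-executing from step 1 with the substitution; state before step 1: [2 2 0])
step 1 (fire a3): [2 2 0]
step 2 (fire a3): [2 2 0]
step 3 (fire a3): [2 2 0]
step 4 (fire a1): [3 2 3]
step 5 (fire a3): [3 4 2]
step 6 (fire a2): [1 6 3]

1 6 3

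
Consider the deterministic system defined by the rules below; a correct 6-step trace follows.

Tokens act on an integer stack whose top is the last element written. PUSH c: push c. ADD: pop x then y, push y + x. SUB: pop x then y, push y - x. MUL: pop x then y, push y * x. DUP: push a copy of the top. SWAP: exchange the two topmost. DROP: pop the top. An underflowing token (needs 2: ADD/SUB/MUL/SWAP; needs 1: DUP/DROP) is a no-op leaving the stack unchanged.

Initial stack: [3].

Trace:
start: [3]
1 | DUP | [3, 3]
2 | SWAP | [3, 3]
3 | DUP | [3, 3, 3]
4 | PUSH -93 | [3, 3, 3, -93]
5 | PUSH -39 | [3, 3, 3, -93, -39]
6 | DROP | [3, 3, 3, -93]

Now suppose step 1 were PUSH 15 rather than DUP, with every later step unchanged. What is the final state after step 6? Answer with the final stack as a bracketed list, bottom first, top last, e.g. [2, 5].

(re-executing from step 1 with the substitution; state before step 1: [3])
1 | PUSH 15 | [3, 15]
2 | SWAP | [15, 3]
3 | DUP | [15, 3, 3]
4 | PUSH -93 | [15, 3, 3, -93]
5 | PUSH -39 | [15, 3, 3, -93, -39]
6 | DROP | [15, 3, 3, -93]

[15, 3, 3, -93]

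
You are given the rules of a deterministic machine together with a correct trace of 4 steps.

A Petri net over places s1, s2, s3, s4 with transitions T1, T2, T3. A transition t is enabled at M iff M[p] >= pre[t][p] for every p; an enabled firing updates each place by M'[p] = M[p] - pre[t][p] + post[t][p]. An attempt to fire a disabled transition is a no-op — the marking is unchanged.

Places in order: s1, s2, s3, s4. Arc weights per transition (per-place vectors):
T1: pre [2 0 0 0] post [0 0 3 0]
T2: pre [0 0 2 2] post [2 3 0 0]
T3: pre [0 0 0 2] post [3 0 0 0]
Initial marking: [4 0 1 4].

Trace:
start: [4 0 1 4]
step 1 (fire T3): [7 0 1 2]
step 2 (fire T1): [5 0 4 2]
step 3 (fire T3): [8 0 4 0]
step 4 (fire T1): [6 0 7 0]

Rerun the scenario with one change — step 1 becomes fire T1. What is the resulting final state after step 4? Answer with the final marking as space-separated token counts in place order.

(re-executing from step 1 with the substitution; state before step 1: [4 0 1 4])
step 1 (fire T1): [2 0 4 4]
step 2 (fire T1): [0 0 7 4]
step 3 (fire T3): [3 0 7 2]
step 4 (fire T1): [1 0 10 2]

1 0 10 2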